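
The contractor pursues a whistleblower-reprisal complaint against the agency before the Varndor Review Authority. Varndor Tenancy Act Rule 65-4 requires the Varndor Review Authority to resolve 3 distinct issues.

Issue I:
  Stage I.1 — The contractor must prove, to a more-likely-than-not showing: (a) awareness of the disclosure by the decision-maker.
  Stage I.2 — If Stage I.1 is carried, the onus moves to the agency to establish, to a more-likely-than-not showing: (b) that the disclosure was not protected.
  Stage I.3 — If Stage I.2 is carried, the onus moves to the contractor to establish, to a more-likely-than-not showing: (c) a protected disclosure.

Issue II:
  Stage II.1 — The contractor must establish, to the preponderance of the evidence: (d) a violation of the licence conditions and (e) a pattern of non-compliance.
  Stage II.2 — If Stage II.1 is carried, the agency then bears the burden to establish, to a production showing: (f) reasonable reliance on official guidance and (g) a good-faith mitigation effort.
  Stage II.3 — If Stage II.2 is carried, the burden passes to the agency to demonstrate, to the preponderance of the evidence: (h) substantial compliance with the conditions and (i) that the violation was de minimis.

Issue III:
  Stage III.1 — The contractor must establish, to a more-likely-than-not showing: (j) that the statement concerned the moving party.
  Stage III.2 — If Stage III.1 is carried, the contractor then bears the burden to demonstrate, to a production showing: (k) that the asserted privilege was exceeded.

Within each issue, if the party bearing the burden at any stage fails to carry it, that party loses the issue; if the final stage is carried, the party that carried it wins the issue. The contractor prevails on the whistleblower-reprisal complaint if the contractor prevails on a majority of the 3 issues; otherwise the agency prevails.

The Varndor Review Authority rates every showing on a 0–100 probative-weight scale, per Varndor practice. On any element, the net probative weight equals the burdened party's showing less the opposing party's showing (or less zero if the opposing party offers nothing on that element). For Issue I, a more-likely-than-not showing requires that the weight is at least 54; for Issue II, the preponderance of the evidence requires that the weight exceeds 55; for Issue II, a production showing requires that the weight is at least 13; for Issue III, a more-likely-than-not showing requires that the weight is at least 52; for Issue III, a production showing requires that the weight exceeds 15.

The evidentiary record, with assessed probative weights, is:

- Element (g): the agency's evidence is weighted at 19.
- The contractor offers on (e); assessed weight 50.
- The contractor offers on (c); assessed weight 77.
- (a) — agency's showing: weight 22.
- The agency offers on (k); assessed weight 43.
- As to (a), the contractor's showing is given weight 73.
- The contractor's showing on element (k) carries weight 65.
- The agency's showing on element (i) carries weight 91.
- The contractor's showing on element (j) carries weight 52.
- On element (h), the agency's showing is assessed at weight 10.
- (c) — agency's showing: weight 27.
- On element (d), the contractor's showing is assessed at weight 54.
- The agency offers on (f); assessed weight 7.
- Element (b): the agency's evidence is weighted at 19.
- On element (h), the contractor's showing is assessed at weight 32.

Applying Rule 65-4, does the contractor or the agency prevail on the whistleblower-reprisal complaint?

— Issue I —
Stage I.1 (contractor, a more-likely-than-not showing, weight is at least 54): (a) net 73−22=51 < 54 — fails.
  The contractor does not carry Stage I.1.
So the agency prevails on this issue.
— Issue II —
Stage II.1 — burden on contractor; standard: the preponderance of the evidence (weight exceeds 55).
    (d): 54 ≤ 55 [not met]
    (e): 50 ≤ 55 [not met]
  Stage II.1 not carried; the contractor fails its burden.
The analysis ends at Stage II.1; the agency prevails on this issue.
— Issue III —
At Stage III.1 the contractor must meet a more-likely-than-not showing (weight is at least 52): on (j) the weight is 52, which does reach 52, so (j) meets the standard.
  Stage III.1 carried; the burden remains with the contractor.
At Stage III.2 the contractor must meet a production showing (weight exceeds 15): on (k) the weight is 65 less the opposing 43 gives net 22, > 15, so (k) meets the standard.
  Stage III.2 carried; the final stage is satisfied.
Every stage carried; the contractor prevails on this issue.
Per-issue: Issue I → agency; Issue II → agency; Issue III → contractor. The contractor must prevail on a majority of issues; overall, the agency prevails.

agency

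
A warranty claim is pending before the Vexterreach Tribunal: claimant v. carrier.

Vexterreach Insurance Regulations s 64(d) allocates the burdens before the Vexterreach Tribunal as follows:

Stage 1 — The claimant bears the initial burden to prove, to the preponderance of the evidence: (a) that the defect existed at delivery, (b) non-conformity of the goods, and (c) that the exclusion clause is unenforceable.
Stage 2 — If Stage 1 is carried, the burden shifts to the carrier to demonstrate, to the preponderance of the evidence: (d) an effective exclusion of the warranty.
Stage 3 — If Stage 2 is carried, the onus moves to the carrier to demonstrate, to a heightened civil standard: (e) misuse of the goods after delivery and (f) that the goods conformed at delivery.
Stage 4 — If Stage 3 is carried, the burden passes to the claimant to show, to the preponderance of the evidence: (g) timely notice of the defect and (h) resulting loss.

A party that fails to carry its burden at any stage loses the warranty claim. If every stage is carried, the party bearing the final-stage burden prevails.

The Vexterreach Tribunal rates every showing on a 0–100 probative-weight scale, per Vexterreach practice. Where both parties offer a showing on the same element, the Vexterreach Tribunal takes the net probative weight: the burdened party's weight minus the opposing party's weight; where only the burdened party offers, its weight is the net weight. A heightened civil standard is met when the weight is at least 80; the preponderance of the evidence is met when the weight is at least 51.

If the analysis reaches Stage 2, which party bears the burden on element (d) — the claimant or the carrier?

Stage 2's rule assigns the burden to the carrier (to the preponderance of the evidence).

carrier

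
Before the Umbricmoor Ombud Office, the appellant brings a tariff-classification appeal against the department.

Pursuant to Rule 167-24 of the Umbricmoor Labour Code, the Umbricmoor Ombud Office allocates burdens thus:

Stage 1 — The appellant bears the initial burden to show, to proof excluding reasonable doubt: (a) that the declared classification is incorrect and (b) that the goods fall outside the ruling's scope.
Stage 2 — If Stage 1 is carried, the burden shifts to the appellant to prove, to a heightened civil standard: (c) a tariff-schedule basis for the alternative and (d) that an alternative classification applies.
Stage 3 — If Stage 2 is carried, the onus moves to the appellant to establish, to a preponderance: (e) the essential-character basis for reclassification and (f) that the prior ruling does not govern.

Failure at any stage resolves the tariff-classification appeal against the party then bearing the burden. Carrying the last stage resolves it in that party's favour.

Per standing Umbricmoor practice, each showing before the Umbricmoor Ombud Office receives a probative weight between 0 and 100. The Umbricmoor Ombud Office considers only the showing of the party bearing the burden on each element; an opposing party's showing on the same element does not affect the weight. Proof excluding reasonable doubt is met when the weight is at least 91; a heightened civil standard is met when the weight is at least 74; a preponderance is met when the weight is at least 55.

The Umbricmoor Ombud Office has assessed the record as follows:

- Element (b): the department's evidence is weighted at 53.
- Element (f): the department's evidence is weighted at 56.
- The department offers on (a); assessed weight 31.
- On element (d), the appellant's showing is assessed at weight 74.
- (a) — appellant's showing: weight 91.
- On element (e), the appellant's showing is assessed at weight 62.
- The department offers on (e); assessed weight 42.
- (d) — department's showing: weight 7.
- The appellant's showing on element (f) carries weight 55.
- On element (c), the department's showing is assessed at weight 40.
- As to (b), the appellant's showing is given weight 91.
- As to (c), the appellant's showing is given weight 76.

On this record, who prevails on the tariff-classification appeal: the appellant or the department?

appellant

Stage 1 (appellant, proof excluding reasonable doubt, weight is at least 91): (a) 91 (department's 31 disregarded) ≥ 91 — meets; (b) 91 (department's 53 disregarded) ≥ 91 — meets.
  Stage 1 carried; the burden remains with the appellant.
Stage 2 (appellant, a heightened civil standard, weight is at least 74): (c) 76 (department's 40 disregarded) ≥ 74 — meets; (d) 74 (department's 7 disregarded) ≥ 74 — meets.
  Stage 2 is satisfied; the appellant continues to bear the burden.
Stage 3 (appellant, a preponderance, weight is at least 55): (e) 62 (department's 42 disregarded) ≥ 55 — meets; (f) 55 (department's 56 disregarded) ≥ 55 — meets.
  All elements met at the final stage.
All stages carried — the appellant prevails.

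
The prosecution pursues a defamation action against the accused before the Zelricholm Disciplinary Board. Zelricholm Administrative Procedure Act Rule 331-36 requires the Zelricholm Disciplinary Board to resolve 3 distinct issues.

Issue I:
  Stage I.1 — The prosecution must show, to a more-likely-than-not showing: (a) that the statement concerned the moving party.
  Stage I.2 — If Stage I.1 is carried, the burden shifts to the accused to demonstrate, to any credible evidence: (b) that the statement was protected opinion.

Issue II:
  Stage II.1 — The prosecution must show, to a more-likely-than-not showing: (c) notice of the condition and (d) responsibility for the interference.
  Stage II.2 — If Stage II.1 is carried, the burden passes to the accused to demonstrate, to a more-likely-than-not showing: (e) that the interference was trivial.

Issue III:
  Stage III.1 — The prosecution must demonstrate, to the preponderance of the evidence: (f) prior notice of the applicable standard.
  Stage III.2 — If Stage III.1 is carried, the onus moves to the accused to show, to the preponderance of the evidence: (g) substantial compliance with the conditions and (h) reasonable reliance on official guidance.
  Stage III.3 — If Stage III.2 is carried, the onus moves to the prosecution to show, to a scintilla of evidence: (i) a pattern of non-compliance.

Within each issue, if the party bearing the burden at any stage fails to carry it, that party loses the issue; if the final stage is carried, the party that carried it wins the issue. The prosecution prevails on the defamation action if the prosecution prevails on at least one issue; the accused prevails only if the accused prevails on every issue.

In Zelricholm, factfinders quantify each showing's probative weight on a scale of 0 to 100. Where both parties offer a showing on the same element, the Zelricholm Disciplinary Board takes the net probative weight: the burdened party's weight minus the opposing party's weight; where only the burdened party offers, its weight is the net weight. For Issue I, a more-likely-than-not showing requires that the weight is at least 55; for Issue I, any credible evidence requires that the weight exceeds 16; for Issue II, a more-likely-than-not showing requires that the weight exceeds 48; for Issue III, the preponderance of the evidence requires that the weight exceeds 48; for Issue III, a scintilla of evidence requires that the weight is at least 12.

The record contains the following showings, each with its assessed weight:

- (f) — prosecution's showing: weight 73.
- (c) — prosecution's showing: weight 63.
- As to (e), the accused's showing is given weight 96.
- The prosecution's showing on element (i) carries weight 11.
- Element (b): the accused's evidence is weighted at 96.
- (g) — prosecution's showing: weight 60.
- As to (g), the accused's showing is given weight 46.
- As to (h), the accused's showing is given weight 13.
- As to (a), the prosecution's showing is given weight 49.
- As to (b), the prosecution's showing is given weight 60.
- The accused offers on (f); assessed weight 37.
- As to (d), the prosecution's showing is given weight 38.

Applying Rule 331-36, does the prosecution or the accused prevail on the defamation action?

— Issue I —
Stage I.1 (prosecution, a more-likely-than-not showing, weight is at least 55): (a) 49 < 55 — fails.
  Stage I.1 not carried; the prosecution fails its burden.
The accused prevails on this issue.
— Issue II —
Stage II.1 (prosecution, a more-likely-than-not showing, weight exceeds 48): (c) 63 > 48 — meets; (d) 38 ≤ 48 — fails.
  The prosecution does not carry Stage II.1.
The analysis ends at Stage II.1; the accused prevails on this issue.
— Issue III —
Stage III.1 (prosecution, the preponderance of the evidence, weight exceeds 48): (f) net 73−37=36 ≤ 48 — fails.
  Not every element is met, so the prosecution fails to carry Stage III.1.
So the accused prevails on this issue.
Per-issue: Issue I → accused; Issue II → accused; Issue III → accused. The prosecution must prevail on at least one issue; overall, the accused prevails.

accused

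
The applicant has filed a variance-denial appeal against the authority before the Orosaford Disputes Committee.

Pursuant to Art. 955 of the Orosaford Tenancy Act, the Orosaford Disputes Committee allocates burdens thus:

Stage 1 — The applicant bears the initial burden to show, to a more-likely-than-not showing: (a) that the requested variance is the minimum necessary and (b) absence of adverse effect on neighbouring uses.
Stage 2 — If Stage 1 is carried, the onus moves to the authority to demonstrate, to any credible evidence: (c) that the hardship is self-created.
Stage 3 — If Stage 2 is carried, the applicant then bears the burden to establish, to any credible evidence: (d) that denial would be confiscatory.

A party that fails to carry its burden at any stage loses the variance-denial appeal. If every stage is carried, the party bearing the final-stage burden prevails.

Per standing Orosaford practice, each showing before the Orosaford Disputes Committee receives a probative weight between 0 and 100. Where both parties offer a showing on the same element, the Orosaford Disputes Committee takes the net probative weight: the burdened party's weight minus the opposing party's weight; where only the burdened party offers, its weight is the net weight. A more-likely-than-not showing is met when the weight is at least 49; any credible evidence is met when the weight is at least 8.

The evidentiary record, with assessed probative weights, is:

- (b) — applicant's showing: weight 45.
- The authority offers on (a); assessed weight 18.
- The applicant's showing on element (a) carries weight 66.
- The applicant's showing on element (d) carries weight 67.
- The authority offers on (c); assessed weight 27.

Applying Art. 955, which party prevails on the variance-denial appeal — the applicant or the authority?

Stage 1 (applicant, a more-likely-than-not showing, weight is at least 49): (a) net 66−18=48 < 49 — fails; (b) 45 < 49 — fails.
  Stage 1 not carried; the applicant fails its burden.
The analysis ends at Stage 1; the authority prevails.

authority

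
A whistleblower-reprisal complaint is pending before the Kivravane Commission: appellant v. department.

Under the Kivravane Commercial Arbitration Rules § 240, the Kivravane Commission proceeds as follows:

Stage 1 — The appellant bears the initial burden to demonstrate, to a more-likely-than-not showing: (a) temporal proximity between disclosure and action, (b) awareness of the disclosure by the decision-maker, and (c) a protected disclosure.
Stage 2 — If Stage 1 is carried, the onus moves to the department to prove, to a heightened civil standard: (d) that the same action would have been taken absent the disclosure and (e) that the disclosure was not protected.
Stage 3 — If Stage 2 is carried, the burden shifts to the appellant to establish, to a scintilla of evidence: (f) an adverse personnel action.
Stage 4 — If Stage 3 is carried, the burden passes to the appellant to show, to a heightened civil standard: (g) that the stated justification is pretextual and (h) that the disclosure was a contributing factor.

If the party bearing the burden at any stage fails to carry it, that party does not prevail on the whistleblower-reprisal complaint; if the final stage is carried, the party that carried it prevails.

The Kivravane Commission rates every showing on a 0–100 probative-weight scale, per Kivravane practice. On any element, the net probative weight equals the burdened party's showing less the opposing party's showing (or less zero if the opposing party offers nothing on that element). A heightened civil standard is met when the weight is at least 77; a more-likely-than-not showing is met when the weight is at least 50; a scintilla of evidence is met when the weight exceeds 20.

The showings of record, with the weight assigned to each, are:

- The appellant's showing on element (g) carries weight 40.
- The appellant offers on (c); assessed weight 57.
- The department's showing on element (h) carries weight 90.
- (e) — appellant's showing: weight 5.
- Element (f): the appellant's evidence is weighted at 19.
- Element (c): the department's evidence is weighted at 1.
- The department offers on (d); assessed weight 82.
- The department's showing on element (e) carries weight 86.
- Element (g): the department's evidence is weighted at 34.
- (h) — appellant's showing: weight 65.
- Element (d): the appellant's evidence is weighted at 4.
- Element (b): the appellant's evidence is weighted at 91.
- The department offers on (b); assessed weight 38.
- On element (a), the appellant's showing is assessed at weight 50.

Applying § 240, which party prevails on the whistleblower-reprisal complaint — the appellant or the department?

At Stage 1 the appellant must meet a more-likely-than-not showing (weight is at least 50): on (a) the weight is 50, ≥ 50, so (a) meets the standard; on (b) the weight is 91 less the opposing 38 gives net 53, ≥ 50, so (b) meets the standard; on (c) the weight is 57 less the opposing 1 gives net 56, ≥ 50, so (c) meets the standard.
  The appellant carries Stage 1; the department now bears the burden.
At Stage 2 the department must meet a heightened civil standard (weight is at least 77): on (d) the weight is 82 less the opposing 4 gives net 78, which does reach 77, so (d) meets the standard; on (e) the weight is 86 less the opposing 5 gives net 81, which does reach 77, so (e) meets the standard.
  All elements met. The burden passes to the appellant.
At Stage 3 the appellant must meet a scintilla of evidence (weight exceeds 20): on (f) the weight is 19, ≤ 20, so (f) does not meet the standard.
  Not every element is met, so the appellant fails to carry Stage 3.
The department prevails.

department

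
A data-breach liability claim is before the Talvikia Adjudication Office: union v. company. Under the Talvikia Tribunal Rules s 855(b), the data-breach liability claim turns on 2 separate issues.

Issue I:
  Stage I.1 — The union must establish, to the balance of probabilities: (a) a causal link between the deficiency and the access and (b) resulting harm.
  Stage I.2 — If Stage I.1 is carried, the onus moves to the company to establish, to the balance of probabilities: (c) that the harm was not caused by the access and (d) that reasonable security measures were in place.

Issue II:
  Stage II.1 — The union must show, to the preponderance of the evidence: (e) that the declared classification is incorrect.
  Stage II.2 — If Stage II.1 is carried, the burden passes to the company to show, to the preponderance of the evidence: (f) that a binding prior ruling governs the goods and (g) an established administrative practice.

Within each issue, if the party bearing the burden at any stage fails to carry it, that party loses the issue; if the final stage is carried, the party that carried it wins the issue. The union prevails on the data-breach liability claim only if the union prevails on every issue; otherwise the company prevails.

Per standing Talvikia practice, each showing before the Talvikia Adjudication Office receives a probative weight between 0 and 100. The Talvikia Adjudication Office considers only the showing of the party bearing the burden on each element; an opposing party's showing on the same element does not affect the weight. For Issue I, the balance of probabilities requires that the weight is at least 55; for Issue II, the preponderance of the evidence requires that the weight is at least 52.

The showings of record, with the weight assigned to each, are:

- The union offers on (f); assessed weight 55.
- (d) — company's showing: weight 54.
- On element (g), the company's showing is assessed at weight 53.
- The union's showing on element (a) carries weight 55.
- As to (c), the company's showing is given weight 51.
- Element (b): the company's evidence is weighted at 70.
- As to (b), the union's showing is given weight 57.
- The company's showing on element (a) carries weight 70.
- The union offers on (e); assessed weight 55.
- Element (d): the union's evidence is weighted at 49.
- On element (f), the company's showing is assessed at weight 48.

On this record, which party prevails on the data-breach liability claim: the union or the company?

— Issue I —
Stage I.1 (union, the balance of probabilities, weight is at least 55): (a) 55 (company's 70 disregarded) ≥ 55 — meets; (b) 57 (company's 70 disregarded) ≥ 55 — meets.
  Stage I.1 is satisfied; the onus moves to the company.
Stage I.2 (company, the balance of probabilities, weight is at least 55): (c) 51 < 55 — fails; (d) 54 (union's 49 disregarded) < 55 — fails.
  Not every element is met, so the company fails to carry Stage I.2.
The analysis ends at Stage I.2; the union prevails on this issue.
— Issue II —
Stage II.1 — burden on union; standard: the preponderance of the evidence (weight is at least 52).
    (e): 55 ≥ 52 [met]
  The union carries Stage II.1; the company now bears the burden.
Stage II.2 — burden on company; standard: the preponderance of the evidence (weight is at least 52).
    (f): 48 (union's 55 disregarded) < 52 [not met]
    (g): 53 ≥ 52 [met]
  The company does not carry Stage II.2.
The analysis ends at Stage II.2; the union prevails on this issue.
Per-issue: Issue I → union; Issue II → union. The union must prevail on every issue; overall, the union prevails.

union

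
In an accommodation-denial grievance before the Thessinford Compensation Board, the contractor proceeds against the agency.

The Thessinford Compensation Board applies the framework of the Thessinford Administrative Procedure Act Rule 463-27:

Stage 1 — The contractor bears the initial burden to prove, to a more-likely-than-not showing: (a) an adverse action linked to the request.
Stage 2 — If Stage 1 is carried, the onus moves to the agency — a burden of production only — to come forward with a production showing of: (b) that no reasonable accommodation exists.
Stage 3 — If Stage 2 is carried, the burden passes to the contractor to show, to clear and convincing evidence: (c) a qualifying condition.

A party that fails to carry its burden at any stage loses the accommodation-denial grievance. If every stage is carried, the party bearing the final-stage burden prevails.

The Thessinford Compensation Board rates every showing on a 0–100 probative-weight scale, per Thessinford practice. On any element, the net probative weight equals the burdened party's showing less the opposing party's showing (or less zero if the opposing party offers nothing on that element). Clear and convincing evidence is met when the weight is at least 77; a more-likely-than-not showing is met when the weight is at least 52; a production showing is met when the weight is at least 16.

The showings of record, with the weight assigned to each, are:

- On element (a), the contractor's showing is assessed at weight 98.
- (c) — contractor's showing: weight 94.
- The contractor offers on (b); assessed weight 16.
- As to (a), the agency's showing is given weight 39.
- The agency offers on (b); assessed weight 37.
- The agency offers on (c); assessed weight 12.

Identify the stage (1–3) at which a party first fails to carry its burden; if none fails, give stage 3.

stage 3

At Stage 1 the contractor must meet a more-likely-than-not showing (weight is at least 52): on (a) the weight is 98 less the opposing 39 gives net 59, which does reach 52, so (a) meets the standard.
  Stage 1 carried; the burden shifts to the agency.
At Stage 2 the agency must meet a production showing (weight is at least 16): on (b) the weight is 37 less the opposing 16 gives net 21, ≥ 16, so (b) meets the standard.
  Stage 2 carried; the burden shifts to the contractor.
At Stage 3 the contractor must meet clear and convincing evidence (weight is at least 77): on (c) the weight is 94 less the opposing 12 gives net 82, ≥ 77, so (c) meets the standard.
  The contractor carries the last stage.
With every stage satisfied, the contractor prevails.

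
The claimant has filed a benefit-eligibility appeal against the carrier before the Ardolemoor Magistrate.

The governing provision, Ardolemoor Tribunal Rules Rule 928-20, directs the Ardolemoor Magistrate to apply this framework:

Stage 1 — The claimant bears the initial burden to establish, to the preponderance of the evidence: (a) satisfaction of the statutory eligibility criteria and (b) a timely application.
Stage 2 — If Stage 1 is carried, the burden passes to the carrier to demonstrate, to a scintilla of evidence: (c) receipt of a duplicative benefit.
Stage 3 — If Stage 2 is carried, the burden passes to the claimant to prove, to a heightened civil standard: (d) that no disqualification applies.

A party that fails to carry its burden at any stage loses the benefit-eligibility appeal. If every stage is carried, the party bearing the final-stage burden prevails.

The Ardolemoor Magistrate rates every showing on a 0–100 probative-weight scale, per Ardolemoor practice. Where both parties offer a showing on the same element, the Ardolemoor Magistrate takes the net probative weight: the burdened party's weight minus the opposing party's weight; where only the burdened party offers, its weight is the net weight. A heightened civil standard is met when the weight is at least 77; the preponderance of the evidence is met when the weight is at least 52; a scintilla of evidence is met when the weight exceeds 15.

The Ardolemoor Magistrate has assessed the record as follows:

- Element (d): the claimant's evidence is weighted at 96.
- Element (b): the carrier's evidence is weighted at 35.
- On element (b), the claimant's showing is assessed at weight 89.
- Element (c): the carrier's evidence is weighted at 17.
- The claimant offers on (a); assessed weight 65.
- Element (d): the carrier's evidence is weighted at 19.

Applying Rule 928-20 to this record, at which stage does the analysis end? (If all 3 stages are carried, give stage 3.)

stage 3

At Stage 1 the claimant must meet the preponderance of the evidence (weight is at least 52): on (a) the weight is 65, which does reach 52, so (a) meets the standard; on (b) the weight is 89 less the opposing 35 gives net 54, which does reach 52, so (b) meets the standard.
  All elements met. The burden passes to the carrier.
At Stage 2 the carrier must meet a scintilla of evidence (weight exceeds 15): on (c) the weight is 17, > 15, so (c) meets the standard.
  Stage 2 carried; the burden shifts to the claimant.
At Stage 3 the claimant must meet a heightened civil standard (weight is at least 77): on (d) the weight is 96 less the opposing 19 gives net 77, which does reach 77, so (d) meets the standard.
  The claimant carries the last stage.
With every stage satisfied, the claimant prevails.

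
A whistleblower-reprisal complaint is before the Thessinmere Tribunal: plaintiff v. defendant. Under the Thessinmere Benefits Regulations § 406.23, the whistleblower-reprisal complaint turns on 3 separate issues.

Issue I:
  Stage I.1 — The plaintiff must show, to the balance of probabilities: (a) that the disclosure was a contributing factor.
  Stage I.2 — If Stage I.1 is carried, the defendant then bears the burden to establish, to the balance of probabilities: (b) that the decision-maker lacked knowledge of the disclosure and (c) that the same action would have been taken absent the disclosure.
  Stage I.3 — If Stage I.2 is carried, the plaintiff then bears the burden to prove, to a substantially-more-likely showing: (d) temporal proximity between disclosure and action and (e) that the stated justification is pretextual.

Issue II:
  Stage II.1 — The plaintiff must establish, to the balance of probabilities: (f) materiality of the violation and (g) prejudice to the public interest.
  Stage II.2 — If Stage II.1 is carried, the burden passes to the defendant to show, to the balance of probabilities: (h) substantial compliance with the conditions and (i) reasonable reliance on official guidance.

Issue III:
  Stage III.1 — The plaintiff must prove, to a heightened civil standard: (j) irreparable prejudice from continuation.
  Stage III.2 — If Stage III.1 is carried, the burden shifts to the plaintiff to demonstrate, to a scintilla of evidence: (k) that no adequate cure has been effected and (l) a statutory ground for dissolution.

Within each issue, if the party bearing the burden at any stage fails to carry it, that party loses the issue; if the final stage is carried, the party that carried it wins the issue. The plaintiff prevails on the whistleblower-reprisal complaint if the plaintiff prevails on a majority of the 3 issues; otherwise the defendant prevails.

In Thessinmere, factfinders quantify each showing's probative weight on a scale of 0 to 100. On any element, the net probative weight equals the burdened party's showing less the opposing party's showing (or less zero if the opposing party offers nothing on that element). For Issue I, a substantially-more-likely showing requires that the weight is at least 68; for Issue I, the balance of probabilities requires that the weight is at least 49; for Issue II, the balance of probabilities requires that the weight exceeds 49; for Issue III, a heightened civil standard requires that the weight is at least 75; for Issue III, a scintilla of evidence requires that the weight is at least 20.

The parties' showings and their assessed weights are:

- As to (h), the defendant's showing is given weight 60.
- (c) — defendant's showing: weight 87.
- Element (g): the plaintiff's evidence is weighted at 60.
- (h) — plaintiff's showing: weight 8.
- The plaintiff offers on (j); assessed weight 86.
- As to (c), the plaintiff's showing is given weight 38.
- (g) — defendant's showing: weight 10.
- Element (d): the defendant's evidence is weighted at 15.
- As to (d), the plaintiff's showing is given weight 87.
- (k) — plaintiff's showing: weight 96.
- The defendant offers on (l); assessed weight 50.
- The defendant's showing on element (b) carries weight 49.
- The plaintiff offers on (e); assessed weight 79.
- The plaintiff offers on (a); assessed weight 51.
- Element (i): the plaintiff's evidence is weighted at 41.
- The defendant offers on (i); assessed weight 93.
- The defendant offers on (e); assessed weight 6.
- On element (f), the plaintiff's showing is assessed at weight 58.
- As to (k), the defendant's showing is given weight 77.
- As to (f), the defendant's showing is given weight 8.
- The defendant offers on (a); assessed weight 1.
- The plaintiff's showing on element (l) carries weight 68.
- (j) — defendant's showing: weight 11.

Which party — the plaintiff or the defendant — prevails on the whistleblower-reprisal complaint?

defendant

— Issue I —
At Stage I.1 the plaintiff must meet the balance of probabilities (weight is at least 49): on (a) the weight is 51 less the opposing 1 gives net 50, ≥ 49, so (a) meets the standard.
  The plaintiff carries Stage I.1; the defendant now bears the burden.
At Stage I.2 the defendant must meet the balance of probabilities (weight is at least 49): on (b) the weight is 49, which does reach 49, so (b) meets the standard; on (c) the weight is 87 less the opposing 38 gives net 49, ≥ 49, so (c) meets the standard.
  The defendant carries Stage I.2; the plaintiff now bears the burden.
At Stage I.3 the plaintiff must meet a substantially-more-likely showing (weight is at least 68): on (d) the weight is 87 less the opposing 15 gives net 72, ≥ 68, so (d) meets the standard; on (e) the weight is 79 less the opposing 6 gives net 73, ≥ 68, so (e) meets the standard.
  Stage I.3 carried; the final stage is satisfied.
Every stage carried; the plaintiff prevails on this issue.
— Issue II —
Stage II.1 — burden on plaintiff; standard: the balance of probabilities (weight exceeds 49).
    (f): 58 − 8 = 50 > 49 [met]
    (g): 60 − 10 = 50 > 49 [met]
  All elements met. The burden passes to the defendant.
Stage II.2 — burden on defendant; standard: the balance of probabilities (weight exceeds 49).
    (h): 60 − 8 = 52 > 49 [met]
    (i): 93 − 41 = 52 > 49 [met]
  Stage II.2 carried; the final stage is satisfied.
With every stage satisfied, the defendant prevails on this issue.
— Issue III —
Stage III.1 — burden on plaintiff; standard: a heightened civil standard (weight is at least 75).
    (j): 86 − 11 = 75 ≥ 75 [met]
  Stage III.1 is satisfied; the plaintiff continues to bear the burden.
Stage III.2 — burden on plaintiff; standard: a scintilla of evidence (weight is at least 20).
    (k): 96 − 77 = 19 < 20 [not met]
    (l): 68 − 50 = 18 < 20 [not met]
  The plaintiff does not carry Stage III.2.
The analysis ends at Stage III.2; the defendant prevails on this issue.
Per-issue: Issue I → plaintiff; Issue II → defendant; Issue III → defendant. The plaintiff must prevail on a majority of issues; overall, the defendant prevails.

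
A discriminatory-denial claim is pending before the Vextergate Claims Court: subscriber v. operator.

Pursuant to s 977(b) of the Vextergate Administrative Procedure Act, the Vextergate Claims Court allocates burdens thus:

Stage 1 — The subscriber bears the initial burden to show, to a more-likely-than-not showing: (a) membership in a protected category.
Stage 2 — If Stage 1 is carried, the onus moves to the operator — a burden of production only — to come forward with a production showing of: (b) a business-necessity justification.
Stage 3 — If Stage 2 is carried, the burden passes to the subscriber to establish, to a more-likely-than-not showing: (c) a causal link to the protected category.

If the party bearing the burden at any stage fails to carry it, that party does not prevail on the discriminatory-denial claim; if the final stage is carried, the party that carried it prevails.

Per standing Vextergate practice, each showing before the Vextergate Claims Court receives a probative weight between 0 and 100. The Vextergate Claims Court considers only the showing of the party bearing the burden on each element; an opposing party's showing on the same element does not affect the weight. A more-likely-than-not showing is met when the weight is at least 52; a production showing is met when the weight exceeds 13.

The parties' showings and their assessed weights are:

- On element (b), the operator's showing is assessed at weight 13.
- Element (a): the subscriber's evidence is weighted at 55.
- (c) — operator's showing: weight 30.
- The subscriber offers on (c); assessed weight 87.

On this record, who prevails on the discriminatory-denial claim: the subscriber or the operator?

subscriber

Stage 1 (subscriber, a more-likely-than-not showing, weight is at least 52): (a) 55 ≥ 52 — meets.
  Stage 1 carried; the burden shifts to the operator.
Stage 2 (operator, a production showing, weight exceeds 13): (b) 13 ≤ 13 — fails.
  The operator does not carry Stage 2.
The subscriber prevails.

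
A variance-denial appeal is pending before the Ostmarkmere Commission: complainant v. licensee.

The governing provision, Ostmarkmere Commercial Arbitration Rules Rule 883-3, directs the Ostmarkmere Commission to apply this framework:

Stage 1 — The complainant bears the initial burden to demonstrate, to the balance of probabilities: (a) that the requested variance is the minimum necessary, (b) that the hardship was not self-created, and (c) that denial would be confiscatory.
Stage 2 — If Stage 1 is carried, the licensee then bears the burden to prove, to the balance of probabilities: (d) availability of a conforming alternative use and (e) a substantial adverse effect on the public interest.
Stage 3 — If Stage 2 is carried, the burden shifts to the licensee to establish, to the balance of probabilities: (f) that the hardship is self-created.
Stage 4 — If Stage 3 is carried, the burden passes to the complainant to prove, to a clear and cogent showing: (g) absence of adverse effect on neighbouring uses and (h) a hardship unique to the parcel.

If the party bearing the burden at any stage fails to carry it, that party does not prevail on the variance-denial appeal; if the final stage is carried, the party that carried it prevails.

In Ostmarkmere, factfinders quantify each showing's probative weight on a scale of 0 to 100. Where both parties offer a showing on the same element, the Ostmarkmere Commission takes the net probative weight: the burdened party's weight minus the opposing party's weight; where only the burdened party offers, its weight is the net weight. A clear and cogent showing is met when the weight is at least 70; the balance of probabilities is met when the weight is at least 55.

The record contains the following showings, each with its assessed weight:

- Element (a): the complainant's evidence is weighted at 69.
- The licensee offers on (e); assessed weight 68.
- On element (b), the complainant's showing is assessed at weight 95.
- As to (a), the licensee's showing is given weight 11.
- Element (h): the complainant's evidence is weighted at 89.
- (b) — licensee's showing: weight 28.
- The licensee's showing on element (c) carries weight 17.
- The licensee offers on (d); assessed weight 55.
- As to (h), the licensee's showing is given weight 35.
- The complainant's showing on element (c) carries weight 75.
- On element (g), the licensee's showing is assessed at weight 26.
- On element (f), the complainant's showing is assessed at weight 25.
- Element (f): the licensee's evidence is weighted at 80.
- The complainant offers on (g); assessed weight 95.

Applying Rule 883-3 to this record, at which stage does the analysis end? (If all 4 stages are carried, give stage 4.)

stage 4

Stage 1 — burden on complainant; standard: the balance of probabilities (weight is at least 55).
    (a): 69 − 11 = 58 ≥ 55 [met]
    (b): 95 − 28 = 67 ≥ 55 [met]
    (c): 75 − 17 = 58 ≥ 55 [met]
  Stage 1 carried; the burden shifts to the licensee.
Stage 2 — burden on licensee; standard: the balance of probabilities (weight is at least 55).
    (d): 55 ≥ 55 [met]
    (e): 68 ≥ 55 [met]
  Stage 2 carried; the burden remains with the licensee.
Stage 3 — burden on licensee; standard: the balance of probabilities (weight is at least 55).
    (f): 80 − 25 = 55 ≥ 55 [met]
  Stage 3 is satisfied; the onus moves to the complainant.
Stage 4 — burden on complainant; standard: a clear and cogent showing (weight is at least 70).
    (g): 95 − 26 = 69 < 70 [not met]
    (h): 89 − 35 = 54 < 70 [not met]
  Stage 4 not carried; the complainant fails its burden.
So the licensee prevails.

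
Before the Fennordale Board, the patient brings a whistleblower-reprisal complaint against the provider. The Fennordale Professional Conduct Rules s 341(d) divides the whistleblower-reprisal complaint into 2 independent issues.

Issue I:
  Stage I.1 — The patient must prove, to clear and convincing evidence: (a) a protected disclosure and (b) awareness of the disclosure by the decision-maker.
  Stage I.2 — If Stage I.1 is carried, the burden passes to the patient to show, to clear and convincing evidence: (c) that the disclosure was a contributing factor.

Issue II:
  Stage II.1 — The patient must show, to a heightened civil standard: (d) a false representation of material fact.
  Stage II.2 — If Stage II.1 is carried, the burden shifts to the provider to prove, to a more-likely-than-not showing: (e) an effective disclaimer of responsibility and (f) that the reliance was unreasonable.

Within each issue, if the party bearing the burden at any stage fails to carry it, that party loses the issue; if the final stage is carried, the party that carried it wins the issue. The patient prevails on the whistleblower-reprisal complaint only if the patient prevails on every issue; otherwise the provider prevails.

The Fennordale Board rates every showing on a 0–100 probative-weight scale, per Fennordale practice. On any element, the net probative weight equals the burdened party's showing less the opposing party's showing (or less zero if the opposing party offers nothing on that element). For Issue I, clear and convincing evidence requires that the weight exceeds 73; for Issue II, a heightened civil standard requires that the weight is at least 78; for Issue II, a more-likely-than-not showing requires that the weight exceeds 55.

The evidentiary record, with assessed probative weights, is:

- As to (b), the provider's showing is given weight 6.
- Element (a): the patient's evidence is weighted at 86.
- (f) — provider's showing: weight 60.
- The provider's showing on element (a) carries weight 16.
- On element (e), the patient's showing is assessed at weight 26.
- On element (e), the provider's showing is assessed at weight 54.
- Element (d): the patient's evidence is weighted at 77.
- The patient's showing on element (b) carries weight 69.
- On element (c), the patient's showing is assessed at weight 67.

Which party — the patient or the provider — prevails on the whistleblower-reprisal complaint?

— Issue I —
At Stage I.1 the patient must meet clear and convincing evidence (weight exceeds 73): on (a) the weight is 86 less the opposing 16 gives net 70, ≤ 73, so (a) does not meet the standard; on (b) the weight is 69 less the opposing 6 gives net 63, ≤ 73, so (b) does not meet the standard.
  Stage I.1 not carried; the patient fails its burden.
The provider prevails on this issue.
— Issue II —
At Stage II.1 the patient must meet a heightened civil standard (weight is at least 78): on (d) the weight is 77, < 78, so (d) does not meet the standard.
  Stage II.1 not carried; the patient fails its burden.
The analysis ends at Stage II.1; the provider prevails on this issue.
Per-issue: Issue I → provider; Issue II → provider. The patient must prevail on every issue; overall, the provider prevails.

provider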